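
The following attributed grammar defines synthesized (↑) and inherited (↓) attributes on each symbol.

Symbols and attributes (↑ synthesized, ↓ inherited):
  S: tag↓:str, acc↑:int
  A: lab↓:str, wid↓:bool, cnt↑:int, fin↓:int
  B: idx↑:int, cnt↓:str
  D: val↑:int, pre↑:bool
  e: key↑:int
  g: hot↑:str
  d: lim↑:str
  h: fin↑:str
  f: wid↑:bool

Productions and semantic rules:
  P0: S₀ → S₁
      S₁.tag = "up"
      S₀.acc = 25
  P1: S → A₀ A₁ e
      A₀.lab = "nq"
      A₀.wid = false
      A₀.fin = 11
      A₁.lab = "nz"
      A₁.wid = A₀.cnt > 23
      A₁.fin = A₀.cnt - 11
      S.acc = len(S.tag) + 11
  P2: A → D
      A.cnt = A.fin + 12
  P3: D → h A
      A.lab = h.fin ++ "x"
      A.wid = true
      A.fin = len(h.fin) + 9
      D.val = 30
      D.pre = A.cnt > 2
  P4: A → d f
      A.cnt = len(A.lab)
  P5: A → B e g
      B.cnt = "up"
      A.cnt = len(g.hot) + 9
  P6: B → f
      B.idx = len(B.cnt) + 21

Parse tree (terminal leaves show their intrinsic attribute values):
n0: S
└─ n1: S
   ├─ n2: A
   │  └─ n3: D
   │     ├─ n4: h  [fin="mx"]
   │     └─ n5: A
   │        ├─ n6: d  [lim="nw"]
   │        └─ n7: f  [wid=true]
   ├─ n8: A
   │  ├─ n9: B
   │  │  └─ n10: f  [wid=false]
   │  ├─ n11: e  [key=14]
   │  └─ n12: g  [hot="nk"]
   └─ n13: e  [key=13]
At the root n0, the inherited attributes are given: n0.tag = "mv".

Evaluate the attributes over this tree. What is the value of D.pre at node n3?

1. n0.tag = "mv"  [given at root]
2. n1.tag = "up"  ["up"]
3. n2.lab = "nq"  ["nq"]
4. n2.wid = false  [false]
5. n2.fin = 11  [11]
6. n4.fin = "mx"  [terminal]
7. n5.lab = "mxx"  [h.fin ++ "x"]
8. n5.wid = true  [true]
9. n5.fin = 11  [len(h.fin) + 9]
10. n6.lim = "nw"  [terminal]
11. n7.wid = true  [terminal]
12. n5.cnt = 3  [len(A.lab)]
13. n3.val = 30  [30]
14. n3.pre = true  [A.cnt > 2]
15. n2.cnt = 23  [A.fin + 12]
16. n8.lab = "nz"  ["nz"]
17. n8.wid = false  [A₀.cnt > 23]
18. n8.fin = 12  [A₀.cnt - 11]
19. n9.cnt = "up"  ["up"]
20. n10.wid = false  [terminal]
21. n9.idx = 23  [len(B.cnt) + 21]
22. n11.key = 14  [terminal]
23. n12.hot = "nk"  [terminal]
24. n8.cnt = 11  [len(g.hot) + 9]
25. n13.key = 13  [terminal]
26. n1.acc = 13  [len(S.tag) + 11]
27. n0.acc = 25  [25]

true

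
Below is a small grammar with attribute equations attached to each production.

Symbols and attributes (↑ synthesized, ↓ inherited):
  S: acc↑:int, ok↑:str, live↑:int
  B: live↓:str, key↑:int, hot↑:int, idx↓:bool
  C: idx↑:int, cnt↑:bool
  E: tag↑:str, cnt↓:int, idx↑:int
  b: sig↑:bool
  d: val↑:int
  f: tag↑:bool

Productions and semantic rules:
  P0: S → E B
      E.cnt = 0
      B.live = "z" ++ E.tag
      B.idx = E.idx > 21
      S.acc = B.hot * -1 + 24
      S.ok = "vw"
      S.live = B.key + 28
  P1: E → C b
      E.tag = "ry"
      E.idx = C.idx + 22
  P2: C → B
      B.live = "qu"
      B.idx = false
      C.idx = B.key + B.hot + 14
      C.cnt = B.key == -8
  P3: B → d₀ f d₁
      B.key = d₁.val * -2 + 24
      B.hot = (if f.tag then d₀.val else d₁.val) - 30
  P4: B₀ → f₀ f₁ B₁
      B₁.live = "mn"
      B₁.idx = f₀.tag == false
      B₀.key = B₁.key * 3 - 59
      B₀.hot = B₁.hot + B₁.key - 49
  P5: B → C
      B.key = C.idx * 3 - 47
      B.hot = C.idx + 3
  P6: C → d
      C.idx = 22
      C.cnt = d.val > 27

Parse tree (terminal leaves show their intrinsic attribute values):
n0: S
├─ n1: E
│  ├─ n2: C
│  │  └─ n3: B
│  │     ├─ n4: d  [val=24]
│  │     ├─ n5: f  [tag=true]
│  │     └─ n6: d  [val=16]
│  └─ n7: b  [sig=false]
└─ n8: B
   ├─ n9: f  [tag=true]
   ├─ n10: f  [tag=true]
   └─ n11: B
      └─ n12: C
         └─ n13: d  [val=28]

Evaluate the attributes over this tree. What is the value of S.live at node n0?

26

1. n1.cnt = 0  [0]
2. n3.live = "qu"  ["qu"]
3. n3.idx = false  [false]
4. n4.val = 24  [terminal]
5. n5.tag = true  [terminal]
6. n6.val = 16  [terminal]
7. n3.key = -8  [d₁.val * -2 + 24]
8. n3.hot = -6  [(if f.tag then d₀.val else d₁.val) - 30]
9. n2.idx = 0  [B.key + B.hot + 14]
10. n2.cnt = true  [B.key == -8]
11. n7.sig = false  [terminal]
12. n1.tag = "ry"  ["ry"]
13. n1.idx = 22  [C.idx + 22]
14. n8.live = "zry"  ["z" ++ E.tag]
15. n8.idx = true  [E.idx > 21]
16. n9.tag = true  [terminal]
17. n10.tag = true  [terminal]
18. n11.live = "mn"  ["mn"]
19. n11.idx = false  [f₀.tag == false]
20. n13.val = 28  [terminal]
21. n12.idx = 22  [22]
22. n12.cnt = true  [d.val > 27]
23. n11.key = 19  [C.idx * 3 - 47]
24. n11.hot = 25  [C.idx + 3]
25. n8.key = -2  [B₁.key * 3 - 59]
26. n8.hot = -5  [B₁.hot + B₁.key - 49]
27. n0.acc = 29  [B.hot * -1 + 24]
28. n0.ok = "vw"  ["vw"]
29. n0.live = 26  [B.key + 28]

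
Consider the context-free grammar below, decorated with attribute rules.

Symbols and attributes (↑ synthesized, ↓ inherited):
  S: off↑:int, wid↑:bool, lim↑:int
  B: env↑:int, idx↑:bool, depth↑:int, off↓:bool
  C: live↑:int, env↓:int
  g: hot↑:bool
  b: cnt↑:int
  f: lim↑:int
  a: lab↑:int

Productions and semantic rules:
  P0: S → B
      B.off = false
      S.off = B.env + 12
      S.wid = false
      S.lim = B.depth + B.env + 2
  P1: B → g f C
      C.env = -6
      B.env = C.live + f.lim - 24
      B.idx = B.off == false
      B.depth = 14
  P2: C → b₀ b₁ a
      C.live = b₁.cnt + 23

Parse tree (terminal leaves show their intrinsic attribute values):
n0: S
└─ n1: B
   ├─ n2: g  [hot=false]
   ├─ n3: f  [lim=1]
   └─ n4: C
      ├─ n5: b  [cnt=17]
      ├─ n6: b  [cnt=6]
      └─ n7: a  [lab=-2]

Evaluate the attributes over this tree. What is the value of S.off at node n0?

18

1. n1.off = false  [false]
2. n2.hot = false  [terminal]
3. n3.lim = 1  [terminal]
4. n4.env = -6  [-6]
5. n5.cnt = 17  [terminal]
6. n6.cnt = 6  [terminal]
7. n7.lab = -2  [terminal]
8. n4.live = 29  [b₁.cnt + 23]
9. n1.env = 6  [C.live + f.lim - 24]
10. n1.idx = true  [B.off == false]
11. n1.depth = 14  [14]
12. n0.off = 18  [B.env + 12]
13. n0.wid = false  [false]
14. n0.lim = 22  [B.depth + B.env + 2]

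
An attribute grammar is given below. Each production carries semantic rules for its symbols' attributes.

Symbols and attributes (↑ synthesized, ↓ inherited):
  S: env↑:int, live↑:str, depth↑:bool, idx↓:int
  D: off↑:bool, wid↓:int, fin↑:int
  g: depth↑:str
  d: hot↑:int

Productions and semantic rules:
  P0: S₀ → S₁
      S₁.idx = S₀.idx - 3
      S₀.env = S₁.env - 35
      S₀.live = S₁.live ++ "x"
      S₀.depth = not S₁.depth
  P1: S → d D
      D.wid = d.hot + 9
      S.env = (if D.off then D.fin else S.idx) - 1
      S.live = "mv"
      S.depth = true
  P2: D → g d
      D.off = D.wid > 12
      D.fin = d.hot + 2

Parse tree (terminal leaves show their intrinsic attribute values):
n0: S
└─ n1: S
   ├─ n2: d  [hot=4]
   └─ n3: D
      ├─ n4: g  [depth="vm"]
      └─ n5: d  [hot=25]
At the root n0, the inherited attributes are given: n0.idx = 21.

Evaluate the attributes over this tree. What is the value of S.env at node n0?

-9

1. n0.idx = 21  [given at root]
2. n1.idx = 18  [S₀.idx - 3]
3. n2.hot = 4  [terminal]
4. n3.wid = 13  [d.hot + 9]
5. n4.depth = "vm"  [terminal]
6. n5.hot = 25  [terminal]
7. n3.off = true  [D.wid > 12]
8. n3.fin = 27  [d.hot + 2]
9. n1.env = 26  [(if D.off then D.fin else S.idx) - 1]
10. n1.live = "mv"  ["mv"]
11. n1.depth = true  [true]
12. n0.env = -9  [S₁.env - 35]
13. n0.live = "mvx"  [S₁.live ++ "x"]
14. n0.depth = false  [not S₁.depth]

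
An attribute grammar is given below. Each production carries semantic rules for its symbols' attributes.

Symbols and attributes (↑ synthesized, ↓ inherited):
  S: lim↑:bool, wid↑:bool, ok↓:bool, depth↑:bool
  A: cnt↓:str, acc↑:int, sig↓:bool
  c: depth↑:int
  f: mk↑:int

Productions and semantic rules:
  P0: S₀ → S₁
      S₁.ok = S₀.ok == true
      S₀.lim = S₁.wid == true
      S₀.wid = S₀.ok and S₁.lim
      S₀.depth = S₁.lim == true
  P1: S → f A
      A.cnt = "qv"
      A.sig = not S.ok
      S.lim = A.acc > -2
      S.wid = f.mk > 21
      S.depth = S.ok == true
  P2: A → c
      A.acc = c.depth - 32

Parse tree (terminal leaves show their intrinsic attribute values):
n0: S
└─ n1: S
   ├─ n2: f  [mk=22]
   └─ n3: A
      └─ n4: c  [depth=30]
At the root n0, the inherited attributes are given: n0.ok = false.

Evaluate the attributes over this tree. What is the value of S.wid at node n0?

1. n0.ok = false  [given at root]
2. n1.ok = false  [S₀.ok == true]
3. n2.mk = 22  [terminal]
4. n3.cnt = "qv"  ["qv"]
5. n3.sig = true  [not S.ok]
6. n4.depth = 30  [terminal]
7. n3.acc = -2  [c.depth - 32]
8. n1.lim = false  [A.acc > -2]
9. n1.wid = true  [f.mk > 21]
10. n1.depth = false  [S.ok == true]
11. n0.lim = true  [S₁.wid == true]
12. n0.wid = false  [S₀.ok and S₁.lim]
13. n0.depth = false  [S₁.lim == true]

false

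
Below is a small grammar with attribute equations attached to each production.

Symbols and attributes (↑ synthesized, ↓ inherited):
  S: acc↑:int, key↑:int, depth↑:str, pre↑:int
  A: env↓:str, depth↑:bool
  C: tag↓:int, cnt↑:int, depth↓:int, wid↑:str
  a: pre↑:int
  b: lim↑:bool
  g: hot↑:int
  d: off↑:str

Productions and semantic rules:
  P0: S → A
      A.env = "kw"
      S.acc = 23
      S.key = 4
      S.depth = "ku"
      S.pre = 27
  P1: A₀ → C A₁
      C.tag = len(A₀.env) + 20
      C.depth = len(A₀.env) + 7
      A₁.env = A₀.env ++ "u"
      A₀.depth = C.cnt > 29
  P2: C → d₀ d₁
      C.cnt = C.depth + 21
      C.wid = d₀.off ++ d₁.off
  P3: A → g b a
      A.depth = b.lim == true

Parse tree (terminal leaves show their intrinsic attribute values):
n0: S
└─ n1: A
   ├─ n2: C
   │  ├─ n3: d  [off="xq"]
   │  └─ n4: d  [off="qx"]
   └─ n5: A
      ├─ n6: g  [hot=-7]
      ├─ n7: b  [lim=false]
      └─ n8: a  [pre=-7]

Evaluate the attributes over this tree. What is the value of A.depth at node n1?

1. n1.env = "kw"  ["kw"]
2. n2.tag = 22  [len(A₀.env) + 20]
3. n2.depth = 9  [len(A₀.env) + 7]
4. n3.off = "xq"  [terminal]
5. n4.off = "qx"  [terminal]
6. n2.cnt = 30  [C.depth + 21]
7. n2.wid = "xqqx"  [d₀.off ++ d₁.off]
8. n5.env = "kwu"  [A₀.env ++ "u"]
9. n6.hot = -7  [terminal]
10. n7.lim = false  [terminal]
11. n8.pre = -7  [terminal]
12. n5.depth = false  [b.lim == true]
13. n1.depth = true  [C.cnt > 29]
14. n0.acc = 23  [23]
15. n0.key = 4  [4]
16. n0.depth = "ku"  ["ku"]
17. n0.pre = 27  [27]

true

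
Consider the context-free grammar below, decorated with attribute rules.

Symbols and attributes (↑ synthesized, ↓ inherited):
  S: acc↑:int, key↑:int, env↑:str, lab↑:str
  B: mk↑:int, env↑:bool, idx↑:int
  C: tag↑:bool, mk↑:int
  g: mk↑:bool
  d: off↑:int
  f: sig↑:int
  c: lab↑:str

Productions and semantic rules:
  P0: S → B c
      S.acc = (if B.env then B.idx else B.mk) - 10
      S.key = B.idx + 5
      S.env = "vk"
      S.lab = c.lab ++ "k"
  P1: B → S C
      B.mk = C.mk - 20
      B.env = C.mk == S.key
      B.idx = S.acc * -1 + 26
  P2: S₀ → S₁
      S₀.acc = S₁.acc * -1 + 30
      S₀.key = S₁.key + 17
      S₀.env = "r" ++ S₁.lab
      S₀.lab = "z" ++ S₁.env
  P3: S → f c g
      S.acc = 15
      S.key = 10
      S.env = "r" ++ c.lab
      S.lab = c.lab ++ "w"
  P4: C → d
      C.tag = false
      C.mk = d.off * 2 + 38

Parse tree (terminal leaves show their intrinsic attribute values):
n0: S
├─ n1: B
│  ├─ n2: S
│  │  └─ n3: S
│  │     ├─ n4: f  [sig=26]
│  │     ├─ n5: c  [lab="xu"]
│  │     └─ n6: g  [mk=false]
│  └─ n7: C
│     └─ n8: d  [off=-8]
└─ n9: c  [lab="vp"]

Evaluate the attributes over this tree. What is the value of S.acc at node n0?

-8

1. n4.sig = 26  [terminal]
2. n5.lab = "xu"  [terminal]
3. n6.mk = false  [terminal]
4. n3.acc = 15  [15]
5. n3.key = 10  [10]
6. n3.env = "rxu"  ["r" ++ c.lab]
7. n3.lab = "xuw"  [c.lab ++ "w"]
8. n2.acc = 15  [S₁.acc * -1 + 30]
9. n2.key = 27  [S₁.key + 17]
10. n2.env = "rxuw"  ["r" ++ S₁.lab]
11. n2.lab = "zrxu"  ["z" ++ S₁.env]
12. n8.off = -8  [terminal]
13. n7.tag = false  [false]
14. n7.mk = 22  [d.off * 2 + 38]
15. n1.mk = 2  [C.mk - 20]
16. n1.env = false  [C.mk == S.key]
17. n1.idx = 11  [S.acc * -1 + 26]
18. n9.lab = "vp"  [terminal]
19. n0.acc = -8  [(if B.env then B.idx else B.mk) - 10]
20. n0.key = 16  [B.idx + 5]
21. n0.env = "vk"  ["vk"]
22. n0.lab = "vpk"  [c.lab ++ "k"]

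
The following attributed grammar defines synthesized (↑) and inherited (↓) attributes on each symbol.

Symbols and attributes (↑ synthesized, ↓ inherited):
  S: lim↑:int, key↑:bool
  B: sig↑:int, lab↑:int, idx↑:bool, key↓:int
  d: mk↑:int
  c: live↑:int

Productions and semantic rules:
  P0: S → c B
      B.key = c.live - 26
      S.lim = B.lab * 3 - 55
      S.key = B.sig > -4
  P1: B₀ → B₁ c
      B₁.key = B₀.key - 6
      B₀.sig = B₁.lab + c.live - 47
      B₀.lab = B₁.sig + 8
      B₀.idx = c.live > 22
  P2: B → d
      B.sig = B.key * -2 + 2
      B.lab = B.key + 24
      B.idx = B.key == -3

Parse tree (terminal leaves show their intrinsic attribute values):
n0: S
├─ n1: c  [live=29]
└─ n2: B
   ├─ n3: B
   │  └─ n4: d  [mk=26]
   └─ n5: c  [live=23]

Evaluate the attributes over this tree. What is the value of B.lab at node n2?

16

1. n1.live = 29  [terminal]
2. n2.key = 3  [c.live - 26]
3. n3.key = -3  [B₀.key - 6]
4. n4.mk = 26  [terminal]
5. n3.sig = 8  [B.key * -2 + 2]
6. n3.lab = 21  [B.key + 24]
7. n3.idx = true  [B.key == -3]
8. n5.live = 23  [terminal]
9. n2.sig = -3  [B₁.lab + c.live - 47]
10. n2.lab = 16  [B₁.sig + 8]
11. n2.idx = true  [c.live > 22]
12. n0.lim = -7  [B.lab * 3 - 55]
13. n0.key = true  [B.sig > -4]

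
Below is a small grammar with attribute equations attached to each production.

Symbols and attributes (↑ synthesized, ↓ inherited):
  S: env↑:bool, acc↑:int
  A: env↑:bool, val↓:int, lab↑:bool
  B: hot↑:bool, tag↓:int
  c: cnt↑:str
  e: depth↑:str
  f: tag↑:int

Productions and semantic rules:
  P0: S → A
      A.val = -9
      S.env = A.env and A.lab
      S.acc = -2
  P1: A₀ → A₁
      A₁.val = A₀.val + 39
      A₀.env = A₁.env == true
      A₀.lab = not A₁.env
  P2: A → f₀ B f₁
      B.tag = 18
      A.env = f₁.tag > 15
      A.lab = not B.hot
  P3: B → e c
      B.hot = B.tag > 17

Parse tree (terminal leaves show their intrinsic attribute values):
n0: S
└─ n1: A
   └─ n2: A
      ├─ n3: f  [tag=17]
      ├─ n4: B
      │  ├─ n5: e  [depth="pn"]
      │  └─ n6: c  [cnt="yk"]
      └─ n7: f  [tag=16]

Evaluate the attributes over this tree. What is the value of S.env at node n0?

1. n1.val = -9  [-9]
2. n2.val = 30  [A₀.val + 39]
3. n3.tag = 17  [terminal]
4. n4.tag = 18  [18]
5. n5.depth = "pn"  [terminal]
6. n6.cnt = "yk"  [terminal]
7. n4.hot = true  [B.tag > 17]
8. n7.tag = 16  [terminal]
9. n2.env = true  [f₁.tag > 15]
10. n2.lab = false  [not B.hot]
11. n1.env = true  [A₁.env == true]
12. n1.lab = false  [not A₁.env]
13. n0.env = false  [A.env and A.lab]
14. n0.acc = -2  [-2]

false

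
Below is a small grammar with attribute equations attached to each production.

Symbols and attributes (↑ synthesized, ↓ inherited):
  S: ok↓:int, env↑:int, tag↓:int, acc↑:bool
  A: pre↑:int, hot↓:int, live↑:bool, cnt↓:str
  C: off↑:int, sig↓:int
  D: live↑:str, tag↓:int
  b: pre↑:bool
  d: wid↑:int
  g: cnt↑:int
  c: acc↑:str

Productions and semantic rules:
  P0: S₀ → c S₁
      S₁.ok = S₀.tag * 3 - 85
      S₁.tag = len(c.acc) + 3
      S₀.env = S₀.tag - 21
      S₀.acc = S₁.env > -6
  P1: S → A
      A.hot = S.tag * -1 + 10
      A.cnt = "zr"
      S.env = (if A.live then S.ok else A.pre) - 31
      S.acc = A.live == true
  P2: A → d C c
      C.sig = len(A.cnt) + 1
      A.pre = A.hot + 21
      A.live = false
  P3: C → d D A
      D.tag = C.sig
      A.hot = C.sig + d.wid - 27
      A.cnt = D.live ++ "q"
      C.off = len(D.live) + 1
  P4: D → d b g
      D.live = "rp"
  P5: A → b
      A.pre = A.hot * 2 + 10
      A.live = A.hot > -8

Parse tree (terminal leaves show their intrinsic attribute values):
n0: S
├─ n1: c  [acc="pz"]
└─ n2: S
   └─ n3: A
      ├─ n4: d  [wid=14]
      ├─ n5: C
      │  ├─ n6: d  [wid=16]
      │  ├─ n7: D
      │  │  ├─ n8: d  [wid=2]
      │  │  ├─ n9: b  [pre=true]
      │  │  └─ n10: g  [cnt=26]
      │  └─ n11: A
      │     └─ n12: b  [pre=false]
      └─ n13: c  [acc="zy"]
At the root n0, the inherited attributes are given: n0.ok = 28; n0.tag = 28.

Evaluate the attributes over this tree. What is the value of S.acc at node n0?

1. n0.ok = 28  [given at root]
2. n0.tag = 28  [given at root]
3. n1.acc = "pz"  [terminal]
4. n2.ok = -1  [S₀.tag * 3 - 85]
5. n2.tag = 5  [len(c.acc) + 3]
6. n3.hot = 5  [S.tag * -1 + 10]
7. n3.cnt = "zr"  ["zr"]
8. n4.wid = 14  [terminal]
9. n5.sig = 3  [len(A.cnt) + 1]
10. n6.wid = 16  [terminal]
11. n7.tag = 3  [C.sig]
12. n8.wid = 2  [terminal]
13. n9.pre = true  [terminal]
14. n10.cnt = 26  [terminal]
15. n7.live = "rp"  ["rp"]
16. n11.hot = -8  [C.sig + d.wid - 27]
17. n11.cnt = "rpq"  [D.live ++ "q"]
18. n12.pre = false  [terminal]
19. n11.pre = -6  [A.hot * 2 + 10]
20. n11.live = false  [A.hot > -8]
21. n5.off = 3  [len(D.live) + 1]
22. n13.acc = "zy"  [terminal]
23. n3.pre = 26  [A.hot + 21]
24. n3.live = false  [false]
25. n2.env = -5  [(if A.live then S.ok else A.pre) - 31]
26. n2.acc = false  [A.live == true]
27. n0.env = 7  [S₀.tag - 21]
28. n0.acc = true  [S₁.env > -6]

true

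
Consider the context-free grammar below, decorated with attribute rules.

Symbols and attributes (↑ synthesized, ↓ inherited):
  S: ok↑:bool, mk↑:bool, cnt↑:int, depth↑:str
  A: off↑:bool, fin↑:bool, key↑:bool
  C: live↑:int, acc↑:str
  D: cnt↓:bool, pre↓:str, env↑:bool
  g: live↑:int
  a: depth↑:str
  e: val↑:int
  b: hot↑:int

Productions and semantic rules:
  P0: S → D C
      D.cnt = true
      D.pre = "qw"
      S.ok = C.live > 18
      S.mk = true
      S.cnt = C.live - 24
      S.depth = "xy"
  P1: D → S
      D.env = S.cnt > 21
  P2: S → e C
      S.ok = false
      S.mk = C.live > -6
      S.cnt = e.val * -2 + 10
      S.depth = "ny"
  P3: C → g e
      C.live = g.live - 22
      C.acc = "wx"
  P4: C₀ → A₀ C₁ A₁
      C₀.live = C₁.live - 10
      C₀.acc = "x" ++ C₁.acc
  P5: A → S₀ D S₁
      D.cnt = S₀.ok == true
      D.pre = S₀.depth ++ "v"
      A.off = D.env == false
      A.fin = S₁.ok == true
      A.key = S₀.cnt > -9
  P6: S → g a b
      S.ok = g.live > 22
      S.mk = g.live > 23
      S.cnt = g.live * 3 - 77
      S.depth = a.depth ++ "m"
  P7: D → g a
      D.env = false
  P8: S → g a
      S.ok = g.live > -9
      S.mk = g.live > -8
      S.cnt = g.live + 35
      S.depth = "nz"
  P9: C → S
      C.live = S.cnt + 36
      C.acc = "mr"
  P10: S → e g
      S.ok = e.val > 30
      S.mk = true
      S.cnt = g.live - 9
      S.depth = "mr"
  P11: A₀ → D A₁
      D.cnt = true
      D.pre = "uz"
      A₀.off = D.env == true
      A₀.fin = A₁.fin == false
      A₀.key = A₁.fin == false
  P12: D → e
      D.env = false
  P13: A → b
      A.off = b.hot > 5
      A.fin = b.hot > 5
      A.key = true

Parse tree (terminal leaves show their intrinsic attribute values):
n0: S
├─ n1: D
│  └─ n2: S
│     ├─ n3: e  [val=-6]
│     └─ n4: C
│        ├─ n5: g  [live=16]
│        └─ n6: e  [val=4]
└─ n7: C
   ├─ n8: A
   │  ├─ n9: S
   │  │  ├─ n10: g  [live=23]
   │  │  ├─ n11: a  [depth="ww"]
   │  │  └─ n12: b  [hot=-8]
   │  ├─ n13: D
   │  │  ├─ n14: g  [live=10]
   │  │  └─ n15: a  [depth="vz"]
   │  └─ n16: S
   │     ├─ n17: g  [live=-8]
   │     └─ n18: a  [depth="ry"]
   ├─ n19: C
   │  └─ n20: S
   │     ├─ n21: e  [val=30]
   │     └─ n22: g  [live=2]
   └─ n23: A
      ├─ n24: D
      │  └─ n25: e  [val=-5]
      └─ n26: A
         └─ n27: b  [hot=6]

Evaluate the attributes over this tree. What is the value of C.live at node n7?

19

1. n1.cnt = true  [true]
2. n1.pre = "qw"  ["qw"]
3. n3.val = -6  [terminal]
4. n5.live = 16  [terminal]
5. n6.val = 4  [terminal]
6. n4.live = -6  [g.live - 22]
7. n4.acc = "wx"  ["wx"]
8. n2.ok = false  [false]
9. n2.mk = false  [C.live > -6]
10. n2.cnt = 22  [e.val * -2 + 10]
11. n2.depth = "ny"  ["ny"]
12. n1.env = true  [S.cnt > 21]
13. n10.live = 23  [terminal]
14. n11.depth = "ww"  [terminal]
15. n12.hot = -8  [terminal]
16. n9.ok = true  [g.live > 22]
17. n9.mk = false  [g.live > 23]
18. n9.cnt = -8  [g.live * 3 - 77]
19. n9.depth = "wwm"  [a.depth ++ "m"]
20. n13.cnt = true  [S₀.ok == true]
21. n13.pre = "wwmv"  [S₀.depth ++ "v"]
22. n14.live = 10  [terminal]
23. n15.depth = "vz"  [terminal]
24. n13.env = false  [false]
25. n17.live = -8  [terminal]
26. n18.depth = "ry"  [terminal]
27. n16.ok = true  [g.live > -9]
28. n16.mk = false  [g.live > -8]
29. n16.cnt = 27  [g.live + 35]
30. n16.depth = "nz"  ["nz"]
31. n8.off = true  [D.env == false]
32. n8.fin = true  [S₁.ok == true]
33. n8.key = true  [S₀.cnt > -9]
34. n21.val = 30  [terminal]
35. n22.live = 2  [terminal]
36. n20.ok = false  [e.val > 30]
37. n20.mk = true  [true]
38. n20.cnt = -7  [g.live - 9]
39. n20.depth = "mr"  ["mr"]
40. n19.live = 29  [S.cnt + 36]
41. n19.acc = "mr"  ["mr"]
42. n24.cnt = true  [true]
43. n24.pre = "uz"  ["uz"]
44. n25.val = -5  [terminal]
45. n24.env = false  [false]
46. n27.hot = 6  [terminal]
47. n26.off = true  [b.hot > 5]
48. n26.fin = true  [b.hot > 5]
49. n26.key = true  [true]
50. n23.off = false  [D.env == true]
51. n23.fin = false  [A₁.fin == false]
52. n23.key = false  [A₁.fin == false]
53. n7.live = 19  [C₁.live - 10]
54. n7.acc = "xmr"  ["x" ++ C₁.acc]
55. n0.ok = true  [C.live > 18]
56. n0.mk = true  [true]
57. n0.cnt = -5  [C.live - 24]
58. n0.depth = "xy"  ["xy"]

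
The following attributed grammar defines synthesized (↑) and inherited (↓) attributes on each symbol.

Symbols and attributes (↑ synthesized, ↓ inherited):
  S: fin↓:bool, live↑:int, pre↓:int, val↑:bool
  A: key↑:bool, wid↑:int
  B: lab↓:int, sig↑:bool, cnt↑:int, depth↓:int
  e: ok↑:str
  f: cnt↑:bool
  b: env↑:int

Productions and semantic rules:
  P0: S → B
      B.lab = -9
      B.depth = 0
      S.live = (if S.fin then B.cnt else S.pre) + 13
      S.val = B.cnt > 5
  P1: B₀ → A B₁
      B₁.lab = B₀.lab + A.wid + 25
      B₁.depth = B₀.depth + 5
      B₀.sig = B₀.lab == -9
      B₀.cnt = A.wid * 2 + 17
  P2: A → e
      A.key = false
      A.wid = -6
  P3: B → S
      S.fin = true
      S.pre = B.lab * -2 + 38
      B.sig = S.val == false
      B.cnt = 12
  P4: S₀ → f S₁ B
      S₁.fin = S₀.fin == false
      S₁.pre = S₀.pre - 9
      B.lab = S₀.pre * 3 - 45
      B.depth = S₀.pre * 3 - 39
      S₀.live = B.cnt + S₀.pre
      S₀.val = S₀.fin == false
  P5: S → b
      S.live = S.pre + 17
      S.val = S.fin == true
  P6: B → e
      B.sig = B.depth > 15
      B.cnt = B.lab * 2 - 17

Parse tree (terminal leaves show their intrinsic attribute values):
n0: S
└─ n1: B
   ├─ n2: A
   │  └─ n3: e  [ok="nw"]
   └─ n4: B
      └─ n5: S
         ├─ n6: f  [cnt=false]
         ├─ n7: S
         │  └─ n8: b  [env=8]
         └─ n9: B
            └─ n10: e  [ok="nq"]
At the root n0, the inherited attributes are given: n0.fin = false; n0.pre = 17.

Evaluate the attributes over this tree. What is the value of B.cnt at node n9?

1. n0.fin = false  [given at root]
2. n0.pre = 17  [given at root]
3. n1.lab = -9  [-9]
4. n1.depth = 0  [0]
5. n3.ok = "nw"  [terminal]
6. n2.key = false  [false]
7. n2.wid = -6  [-6]
8. n4.lab = 10  [B₀.lab + A.wid + 25]
9. n4.depth = 5  [B₀.depth + 5]
10. n5.fin = true  [true]
11. n5.pre = 18  [B.lab * -2 + 38]
12. n6.cnt = false  [terminal]
13. n7.fin = false  [S₀.fin == false]
14. n7.pre = 9  [S₀.pre - 9]
15. n8.env = 8  [terminal]
16. n7.live = 26  [S.pre + 17]
17. n7.val = false  [S.fin == true]
18. n9.lab = 9  [S₀.pre * 3 - 45]
19. n9.depth = 15  [S₀.pre * 3 - 39]
20. n10.ok = "nq"  [terminal]
21. n9.sig = false  [B.depth > 15]
22. n9.cnt = 1  [B.lab * 2 - 17]
23. n5.live = 19  [B.cnt + S₀.pre]
24. n5.val = false  [S₀.fin == false]
25. n4.sig = true  [S.val == false]
26. n4.cnt = 12  [12]
27. n1.sig = true  [B₀.lab == -9]
28. n1.cnt = 5  [A.wid * 2 + 17]
29. n0.live = 30  [(if S.fin then B.cnt else S.pre) + 13]
30. n0.val = false  [B.cnt > 5]

1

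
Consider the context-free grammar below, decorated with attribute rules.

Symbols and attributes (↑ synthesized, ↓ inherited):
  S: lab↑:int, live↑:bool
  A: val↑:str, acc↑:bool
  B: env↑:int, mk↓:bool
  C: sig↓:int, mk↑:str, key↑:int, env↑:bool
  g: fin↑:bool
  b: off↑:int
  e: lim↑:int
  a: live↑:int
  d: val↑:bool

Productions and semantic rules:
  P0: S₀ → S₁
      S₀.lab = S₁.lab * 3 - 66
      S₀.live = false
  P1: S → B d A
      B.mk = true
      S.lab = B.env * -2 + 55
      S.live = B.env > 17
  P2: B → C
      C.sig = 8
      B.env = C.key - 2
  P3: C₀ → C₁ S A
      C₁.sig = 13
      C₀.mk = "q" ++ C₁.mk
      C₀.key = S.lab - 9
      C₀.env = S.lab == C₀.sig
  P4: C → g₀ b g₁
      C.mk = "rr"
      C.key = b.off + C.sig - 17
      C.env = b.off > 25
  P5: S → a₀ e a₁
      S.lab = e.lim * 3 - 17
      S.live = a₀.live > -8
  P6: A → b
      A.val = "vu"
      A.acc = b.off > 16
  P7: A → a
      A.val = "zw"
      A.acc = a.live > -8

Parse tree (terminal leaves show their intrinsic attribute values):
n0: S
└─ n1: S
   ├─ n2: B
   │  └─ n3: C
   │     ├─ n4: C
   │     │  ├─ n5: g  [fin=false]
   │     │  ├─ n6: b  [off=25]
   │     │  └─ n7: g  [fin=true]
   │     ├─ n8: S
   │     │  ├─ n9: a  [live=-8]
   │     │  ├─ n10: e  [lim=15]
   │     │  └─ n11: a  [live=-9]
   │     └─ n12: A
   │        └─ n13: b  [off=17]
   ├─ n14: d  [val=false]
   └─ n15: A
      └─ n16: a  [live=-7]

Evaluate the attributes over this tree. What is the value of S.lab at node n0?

-3

1. n2.mk = true  [true]
2. n3.sig = 8  [8]
3. n4.sig = 13  [13]
4. n5.fin = false  [terminal]
5. n6.off = 25  [terminal]
6. n7.fin = true  [terminal]
7. n4.mk = "rr"  ["rr"]
8. n4.key = 21  [b.off + C.sig - 17]
9. n4.env = false  [b.off > 25]
10. n9.live = -8  [terminal]
11. n10.lim = 15  [terminal]
12. n11.live = -9  [terminal]
13. n8.lab = 28  [e.lim * 3 - 17]
14. n8.live = false  [a₀.live > -8]
15. n13.off = 17  [terminal]
16. n12.val = "vu"  ["vu"]
17. n12.acc = true  [b.off > 16]
18. n3.mk = "qrr"  ["q" ++ C₁.mk]
19. n3.key = 19  [S.lab - 9]
20. n3.env = false  [S.lab == C₀.sig]
21. n2.env = 17  [C.key - 2]
22. n14.val = false  [terminal]
23. n16.live = -7  [terminal]
24. n15.val = "zw"  ["zw"]
25. n15.acc = true  [a.live > -8]
26. n1.lab = 21  [B.env * -2 + 55]
27. n1.live = false  [B.env > 17]
28. n0.lab = -3  [S₁.lab * 3 - 66]
29. n0.live = false  [false]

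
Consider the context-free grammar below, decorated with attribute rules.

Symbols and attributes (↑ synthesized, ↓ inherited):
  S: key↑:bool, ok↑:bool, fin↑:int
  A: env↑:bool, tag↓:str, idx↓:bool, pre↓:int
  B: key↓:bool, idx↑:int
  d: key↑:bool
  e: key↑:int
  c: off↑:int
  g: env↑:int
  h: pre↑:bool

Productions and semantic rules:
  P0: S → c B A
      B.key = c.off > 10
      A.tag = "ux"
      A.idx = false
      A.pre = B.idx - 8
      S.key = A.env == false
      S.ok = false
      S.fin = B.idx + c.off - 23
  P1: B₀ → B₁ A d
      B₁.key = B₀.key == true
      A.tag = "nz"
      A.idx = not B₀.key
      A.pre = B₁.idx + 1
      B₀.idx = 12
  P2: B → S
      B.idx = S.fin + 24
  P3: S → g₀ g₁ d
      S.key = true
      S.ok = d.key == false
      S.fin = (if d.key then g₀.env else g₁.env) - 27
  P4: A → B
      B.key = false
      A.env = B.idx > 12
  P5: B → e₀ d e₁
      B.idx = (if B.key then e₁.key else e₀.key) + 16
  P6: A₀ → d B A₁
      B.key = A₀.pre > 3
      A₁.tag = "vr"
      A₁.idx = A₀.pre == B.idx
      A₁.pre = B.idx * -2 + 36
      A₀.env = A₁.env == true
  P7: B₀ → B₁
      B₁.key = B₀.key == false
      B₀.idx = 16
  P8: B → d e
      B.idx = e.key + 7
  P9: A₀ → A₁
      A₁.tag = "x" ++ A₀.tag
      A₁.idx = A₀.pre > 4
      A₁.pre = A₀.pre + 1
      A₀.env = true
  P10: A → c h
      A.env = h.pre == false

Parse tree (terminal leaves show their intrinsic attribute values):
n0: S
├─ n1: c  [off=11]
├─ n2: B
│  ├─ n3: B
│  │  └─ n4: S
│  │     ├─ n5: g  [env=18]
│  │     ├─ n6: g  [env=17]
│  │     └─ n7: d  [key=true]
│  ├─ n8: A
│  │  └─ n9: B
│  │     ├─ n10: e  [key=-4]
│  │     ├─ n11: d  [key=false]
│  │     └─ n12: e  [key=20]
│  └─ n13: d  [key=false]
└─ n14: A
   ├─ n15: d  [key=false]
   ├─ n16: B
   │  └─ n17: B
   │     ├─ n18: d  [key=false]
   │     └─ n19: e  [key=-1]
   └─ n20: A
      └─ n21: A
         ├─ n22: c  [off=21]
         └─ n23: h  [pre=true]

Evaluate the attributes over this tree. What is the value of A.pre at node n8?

16

1. n1.off = 11  [terminal]
2. n2.key = true  [c.off > 10]
3. n3.key = true  [B₀.key == true]
4. n5.env = 18  [terminal]
5. n6.env = 17  [terminal]
6. n7.key = true  [terminal]
7. n4.key = true  [true]
8. n4.ok = false  [d.key == false]
9. n4.fin = -9  [(if d.key then g₀.env else g₁.env) - 27]
10. n3.idx = 15  [S.fin + 24]
11. n8.tag = "nz"  ["nz"]
12. n8.idx = false  [not B₀.key]
13. n8.pre = 16  [B₁.idx + 1]
14. n9.key = false  [false]
15. n10.key = -4  [terminal]
16. n11.key = false  [terminal]
17. n12.key = 20  [terminal]
18. n9.idx = 12  [(if B.key then e₁.key else e₀.key) + 16]
19. n8.env = false  [B.idx > 12]
20. n13.key = false  [terminal]
21. n2.idx = 12  [12]
22. n14.tag = "ux"  ["ux"]
23. n14.idx = false  [false]
24. n14.pre = 4  [B.idx - 8]
25. n15.key = false  [terminal]
26. n16.key = true  [A₀.pre > 3]
27. n17.key = false  [B₀.key == false]
28. n18.key = false  [terminal]
29. n19.key = -1  [terminal]
30. n17.idx = 6  [e.key + 7]
31. n16.idx = 16  [16]
32. n20.tag = "vr"  ["vr"]
33. n20.idx = false  [A₀.pre == B.idx]
34. n20.pre = 4  [B.idx * -2 + 36]
35. n21.tag = "xvr"  ["x" ++ A₀.tag]
36. n21.idx = false  [A₀.pre > 4]
37. n21.pre = 5  [A₀.pre + 1]
38. n22.off = 21  [terminal]
39. n23.pre = true  [terminal]
40. n21.env = false  [h.pre == false]
41. n20.env = true  [true]
42. n14.env = true  [A₁.env == true]
43. n0.key = false  [A.env == false]
44. n0.ok = false  [false]
45. n0.fin = 0  [B.idx + c.off - 23]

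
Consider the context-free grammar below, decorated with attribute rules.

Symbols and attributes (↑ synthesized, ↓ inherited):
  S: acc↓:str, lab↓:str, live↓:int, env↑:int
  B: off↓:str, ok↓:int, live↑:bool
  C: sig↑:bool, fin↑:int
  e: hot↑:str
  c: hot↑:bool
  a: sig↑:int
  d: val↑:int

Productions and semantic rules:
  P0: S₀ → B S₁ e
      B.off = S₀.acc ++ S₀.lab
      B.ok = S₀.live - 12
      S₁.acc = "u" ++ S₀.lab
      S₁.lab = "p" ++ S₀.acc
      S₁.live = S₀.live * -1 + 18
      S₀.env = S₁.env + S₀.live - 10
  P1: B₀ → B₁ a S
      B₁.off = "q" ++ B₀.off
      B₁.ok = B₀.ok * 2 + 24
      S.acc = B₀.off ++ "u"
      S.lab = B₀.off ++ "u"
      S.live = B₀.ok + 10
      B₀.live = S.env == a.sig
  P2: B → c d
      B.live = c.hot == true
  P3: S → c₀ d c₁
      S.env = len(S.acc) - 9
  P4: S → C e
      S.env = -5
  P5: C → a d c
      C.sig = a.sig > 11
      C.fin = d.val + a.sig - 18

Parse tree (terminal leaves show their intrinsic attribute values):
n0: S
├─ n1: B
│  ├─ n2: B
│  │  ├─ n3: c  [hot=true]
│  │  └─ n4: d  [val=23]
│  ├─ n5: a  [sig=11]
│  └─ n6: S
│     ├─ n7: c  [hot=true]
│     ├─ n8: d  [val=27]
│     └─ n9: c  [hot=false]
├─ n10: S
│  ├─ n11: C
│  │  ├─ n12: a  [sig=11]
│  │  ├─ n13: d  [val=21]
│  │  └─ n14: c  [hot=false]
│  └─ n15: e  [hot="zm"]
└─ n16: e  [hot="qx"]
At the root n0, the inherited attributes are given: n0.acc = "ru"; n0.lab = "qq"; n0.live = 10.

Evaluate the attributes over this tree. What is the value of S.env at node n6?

-4

1. n0.acc = "ru"  [given at root]
2. n0.lab = "qq"  [given at root]
3. n0.live = 10  [given at root]
4. n1.off = "ruqq"  [S₀.acc ++ S₀.lab]
5. n1.ok = -2  [S₀.live - 12]
6. n2.off = "qruqq"  ["q" ++ B₀.off]
7. n2.ok = 20  [B₀.ok * 2 + 24]
8. n3.hot = true  [terminal]
9. n4.val = 23  [terminal]
10. n2.live = true  [c.hot == true]
11. n5.sig = 11  [terminal]
12. n6.acc = "ruqqu"  [B₀.off ++ "u"]
13. n6.lab = "ruqqu"  [B₀.off ++ "u"]
14. n6.live = 8  [B₀.ok + 10]
15. n7.hot = true  [terminal]
16. n8.val = 27  [terminal]
17. n9.hot = false  [terminal]
18. n6.env = -4  [len(S.acc) - 9]
19. n1.live = false  [S.env == a.sig]
20. n10.acc = "uqq"  ["u" ++ S₀.lab]
21. n10.lab = "pru"  ["p" ++ S₀.acc]
22. n10.live = 8  [S₀.live * -1 + 18]
23. n12.sig = 11  [terminal]
24. n13.val = 21  [terminal]
25. n14.hot = false  [terminal]
26. n11.sig = false  [a.sig > 11]
27. n11.fin = 14  [d.val + a.sig - 18]
28. n15.hot = "zm"  [terminal]
29. n10.env = -5  [-5]
30. n16.hot = "qx"  [terminal]
31. n0.env = -5  [S₁.env + S₀.live - 10]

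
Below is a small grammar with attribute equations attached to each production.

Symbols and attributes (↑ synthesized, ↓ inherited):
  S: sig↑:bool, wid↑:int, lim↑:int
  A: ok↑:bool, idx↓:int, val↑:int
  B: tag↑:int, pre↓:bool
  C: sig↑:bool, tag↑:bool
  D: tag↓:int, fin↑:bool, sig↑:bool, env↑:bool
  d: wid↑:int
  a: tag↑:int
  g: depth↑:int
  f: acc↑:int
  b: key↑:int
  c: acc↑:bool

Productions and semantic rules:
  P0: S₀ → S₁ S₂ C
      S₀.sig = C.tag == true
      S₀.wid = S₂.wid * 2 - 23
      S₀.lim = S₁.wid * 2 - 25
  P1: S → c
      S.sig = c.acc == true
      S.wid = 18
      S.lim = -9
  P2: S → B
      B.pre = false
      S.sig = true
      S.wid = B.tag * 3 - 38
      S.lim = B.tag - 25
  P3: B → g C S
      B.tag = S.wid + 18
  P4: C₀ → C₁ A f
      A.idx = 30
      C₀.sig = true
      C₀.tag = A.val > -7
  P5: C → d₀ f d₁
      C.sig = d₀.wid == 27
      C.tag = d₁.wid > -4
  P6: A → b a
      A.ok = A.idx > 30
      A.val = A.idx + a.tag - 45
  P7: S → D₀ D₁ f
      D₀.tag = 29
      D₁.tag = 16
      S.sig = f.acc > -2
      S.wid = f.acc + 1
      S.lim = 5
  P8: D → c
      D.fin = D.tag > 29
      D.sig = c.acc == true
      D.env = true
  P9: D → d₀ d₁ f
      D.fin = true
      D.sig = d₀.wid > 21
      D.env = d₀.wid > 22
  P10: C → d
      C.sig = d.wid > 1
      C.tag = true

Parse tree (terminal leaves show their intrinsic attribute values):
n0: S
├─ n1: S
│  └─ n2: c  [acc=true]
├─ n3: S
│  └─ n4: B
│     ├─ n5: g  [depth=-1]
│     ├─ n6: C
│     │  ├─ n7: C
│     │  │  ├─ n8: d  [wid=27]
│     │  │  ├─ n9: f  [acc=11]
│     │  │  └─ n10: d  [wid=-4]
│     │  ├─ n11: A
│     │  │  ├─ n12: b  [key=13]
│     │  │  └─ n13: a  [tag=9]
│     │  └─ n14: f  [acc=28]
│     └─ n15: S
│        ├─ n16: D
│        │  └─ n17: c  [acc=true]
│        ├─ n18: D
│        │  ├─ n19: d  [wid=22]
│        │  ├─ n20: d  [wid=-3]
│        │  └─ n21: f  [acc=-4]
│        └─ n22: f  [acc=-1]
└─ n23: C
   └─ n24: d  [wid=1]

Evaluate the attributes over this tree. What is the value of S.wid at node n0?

1. n2.acc = true  [terminal]
2. n1.sig = true  [c.acc == true]
3. n1.wid = 18  [18]
4. n1.lim = -9  [-9]
5. n4.pre = false  [false]
6. n5.depth = -1  [terminal]
7. n8.wid = 27  [terminal]
8. n9.acc = 11  [terminal]
9. n10.wid = -4  [terminal]
10. n7.sig = true  [d₀.wid == 27]
11. n7.tag = false  [d₁.wid > -4]
12. n11.idx = 30  [30]
13. n12.key = 13  [terminal]
14. n13.tag = 9  [terminal]
15. n11.ok = false  [A.idx > 30]
16. n11.val = -6  [A.idx + a.tag - 45]
17. n14.acc = 28  [terminal]
18. n6.sig = true  [true]
19. n6.tag = true  [A.val > -7]
20. n16.tag = 29  [29]
21. n17.acc = true  [terminal]
22. n16.fin = false  [D.tag > 29]
23. n16.sig = true  [c.acc == true]
24. n16.env = true  [true]
25. n18.tag = 16  [16]
26. n19.wid = 22  [terminal]
27. n20.wid = -3  [terminal]
28. n21.acc = -4  [terminal]
29. n18.fin = true  [true]
30. n18.sig = true  [d₀.wid > 21]
31. n18.env = false  [d₀.wid > 22]
32. n22.acc = -1  [terminal]
33. n15.sig = true  [f.acc > -2]
34. n15.wid = 0  [f.acc + 1]
35. n15.lim = 5  [5]
36. n4.tag = 18  [S.wid + 18]
37. n3.sig = true  [true]
38. n3.wid = 16  [B.tag * 3 - 38]
39. n3.lim = -7  [B.tag - 25]
40. n24.wid = 1  [terminal]
41. n23.sig = false  [d.wid > 1]
42. n23.tag = true  [true]
43. n0.sig = true  [C.tag == true]
44. n0.wid = 9  [S₂.wid * 2 - 23]
45. n0.lim = 11  [S₁.wid * 2 - 25]

9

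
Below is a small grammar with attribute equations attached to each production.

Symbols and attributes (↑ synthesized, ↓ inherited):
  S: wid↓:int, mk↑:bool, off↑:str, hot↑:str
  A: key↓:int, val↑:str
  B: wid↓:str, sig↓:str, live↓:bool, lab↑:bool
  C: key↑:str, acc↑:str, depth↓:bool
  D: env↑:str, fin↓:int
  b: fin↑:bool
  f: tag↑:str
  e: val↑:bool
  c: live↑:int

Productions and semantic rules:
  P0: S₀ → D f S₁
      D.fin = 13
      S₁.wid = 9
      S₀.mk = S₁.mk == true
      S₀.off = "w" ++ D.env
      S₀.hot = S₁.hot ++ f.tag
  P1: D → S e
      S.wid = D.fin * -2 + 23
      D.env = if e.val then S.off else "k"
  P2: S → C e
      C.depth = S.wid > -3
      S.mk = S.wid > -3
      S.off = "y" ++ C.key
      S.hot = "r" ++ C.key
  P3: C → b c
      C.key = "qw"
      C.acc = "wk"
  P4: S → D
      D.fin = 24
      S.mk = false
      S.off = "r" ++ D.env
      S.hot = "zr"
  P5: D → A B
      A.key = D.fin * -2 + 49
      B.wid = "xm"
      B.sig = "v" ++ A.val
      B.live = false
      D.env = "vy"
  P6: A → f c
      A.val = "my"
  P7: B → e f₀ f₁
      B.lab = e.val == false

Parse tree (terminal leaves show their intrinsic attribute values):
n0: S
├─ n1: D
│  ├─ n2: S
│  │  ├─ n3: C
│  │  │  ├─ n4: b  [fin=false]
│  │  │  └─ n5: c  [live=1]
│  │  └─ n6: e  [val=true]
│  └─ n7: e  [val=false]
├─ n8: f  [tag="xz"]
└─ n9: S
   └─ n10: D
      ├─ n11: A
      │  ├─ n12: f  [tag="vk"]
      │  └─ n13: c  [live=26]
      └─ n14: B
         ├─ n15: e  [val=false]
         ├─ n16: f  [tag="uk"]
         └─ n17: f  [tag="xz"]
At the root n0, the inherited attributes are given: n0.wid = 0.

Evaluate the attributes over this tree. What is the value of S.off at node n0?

1. n0.wid = 0  [given at root]
2. n1.fin = 13  [13]
3. n2.wid = -3  [D.fin * -2 + 23]
4. n3.depth = false  [S.wid > -3]
5. n4.fin = false  [terminal]
6. n5.live = 1  [terminal]
7. n3.key = "qw"  ["qw"]
8. n3.acc = "wk"  ["wk"]
9. n6.val = true  [terminal]
10. n2.mk = false  [S.wid > -3]
11. n2.off = "yqw"  ["y" ++ C.key]
12. n2.hot = "rqw"  ["r" ++ C.key]
13. n7.val = false  [terminal]
14. n1.env = "k"  [if e.val then S.off else "k"]
15. n8.tag = "xz"  [terminal]
16. n9.wid = 9  [9]
17. n10.fin = 24  [24]
18. n11.key = 1  [D.fin * -2 + 49]
19. n12.tag = "vk"  [terminal]
20. n13.live = 26  [terminal]
21. n11.val = "my"  ["my"]
22. n14.wid = "xm"  ["xm"]
23. n14.sig = "vmy"  ["v" ++ A.val]
24. n14.live = false  [false]
25. n15.val = false  [terminal]
26. n16.tag = "uk"  [terminal]
27. n17.tag = "xz"  [terminal]
28. n14.lab = true  [e.val == false]
29. n10.env = "vy"  ["vy"]
30. n9.mk = false  [false]
31. n9.off = "rvy"  ["r" ++ D.env]
32. n9.hot = "zr"  ["zr"]
33. n0.mk = false  [S₁.mk == true]
34. n0.off = "wk"  ["w" ++ D.env]
35. n0.hot = "zrxz"  [S₁.hot ++ f.tag]

"wk"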